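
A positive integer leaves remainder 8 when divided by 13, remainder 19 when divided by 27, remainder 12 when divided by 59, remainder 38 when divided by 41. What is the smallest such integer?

The moduli are pairwise coprime; N = 13·27·59·41 = 849069.
N/13 = 65313; 65313 ≡ 1 (mod 13), inverse 1.
N/27 = 31447; 31447 ≡ 19 (mod 27); 19·10 ≡ 1, so inverse 10.
N/59 = 14391; 14391 ≡ 54 (mod 59); 54·47 ≡ 1, so inverse 47.
N/41 = 20709; 20709 ≡ 4 (mod 41); 4·31 ≡ 1, so inverse 31.
k ≡ 8·65313·1 + 19·31447·10 + 12·14391·47 + 38·20709·31 = 39009160.
39009160 mod 849069 = 801055.

801055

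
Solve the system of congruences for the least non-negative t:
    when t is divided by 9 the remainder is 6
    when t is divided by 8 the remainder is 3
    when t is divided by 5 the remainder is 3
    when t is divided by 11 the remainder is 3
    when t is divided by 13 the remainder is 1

46203

From t ≡ 6 (mod 9) write t = 6 + 9s. Substituting into t ≡ 3 (mod 8) gives 9s ≡ 5 (mod 8), and since 1⁻¹ ≡ 1 (mod 8), s ≡ 5. Hence t ≡ 6 + 9·5 = 51 (mod 72).
From t ≡ 51 (mod 72) write t = 51 + 72s. Substituting into t ≡ 3 (mod 5) gives 72s ≡ 2 (mod 5), and since 2⁻¹ ≡ 3 (mod 5), s ≡ 1. Hence t ≡ 51 + 72·1 = 123 (mod 360).
From t ≡ 123 (mod 360) write t = 123 + 360s. Substituting into t ≡ 3 (mod 11) gives 360s ≡ 1 (mod 11), and since 8⁻¹ ≡ 7 (mod 11), s ≡ 7. Hence t ≡ 123 + 360·7 = 2643 (mod 3960).
From t ≡ 2643 (mod 3960) write t = 2643 + 3960s. Substituting into t ≡ 1 (mod 13) gives 3960s ≡ 10 (mod 13), and since 8⁻¹ ≡ 5 (mod 13), s ≡ 11. Hence t ≡ 2643 + 3960·11 = 46203 (mod 51480).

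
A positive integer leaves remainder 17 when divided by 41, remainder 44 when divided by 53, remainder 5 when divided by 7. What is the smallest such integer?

4814

From a ≡ 17 (mod 41) write a = 17 + 41t. Substituting into a ≡ 44 (mod 53) gives 41t ≡ 27 (mod 53), and since 41⁻¹ ≡ 22 (mod 53), t ≡ 11. Hence a ≡ 17 + 41·11 = 468 (mod 2173).
From a ≡ 468 (mod 2173) write a = 468 + 2173t. Substituting into a ≡ 5 (mod 7) gives 2173t ≡ 6 (mod 7), and since 3⁻¹ ≡ 5 (mod 7), t ≡ 2. Hence a ≡ 468 + 2173·2 = 4814 (mod 15211).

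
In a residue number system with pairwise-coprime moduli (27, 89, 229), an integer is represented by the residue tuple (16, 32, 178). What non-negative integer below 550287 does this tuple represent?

The moduli are pairwise coprime; N = 27·89·229 = 550287.
N/27 = 20381; 20381 ≡ 23 (mod 27); 23·20 ≡ 1, so inverse 20.
N/89 = 6183; 6183 ≡ 42 (mod 89); 42·53 ≡ 1, so inverse 53.
N/229 = 2403; 2403 ≡ 113 (mod 229); 113·152 ≡ 1, so inverse 152.
x ≡ 16·20381·20 + 32·6183·53 + 178·2403·152 = 82023856.
82023856 mod 550287 = 31093.

31093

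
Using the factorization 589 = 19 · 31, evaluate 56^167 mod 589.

Mod 19: 56 ≡ 18; by Fermat, exponent reduces to 167 mod 18 = 5; 18^5 ≡ 18 (mod 19).
Mod 31: 56 ≡ 25; by Fermat, exponent reduces to 167 mod 30 = 17; 25^17 ≡ 5 (mod 31).
Combine by CRT: x ≡ 18 (mod 19), x ≡ 5 (mod 31) ⇒ x ≡ 284 (mod 589).

284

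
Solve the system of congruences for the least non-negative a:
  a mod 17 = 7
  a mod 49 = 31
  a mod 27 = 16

The moduli are pairwise coprime; N = 17·49·27 = 22491.
N/17 = 1323; 1323 ≡ 14 (mod 17); 14·11 ≡ 1, so inverse 11.
N/49 = 459; 459 ≡ 18 (mod 49); 18·30 ≡ 1, so inverse 30.
N/27 = 833; 833 ≡ 23 (mod 27); 23·20 ≡ 1, so inverse 20.
a ≡ 7·1323·11 + 31·459·30 + 16·833·20 = 795301.
795301 mod 22491 = 8116.

8116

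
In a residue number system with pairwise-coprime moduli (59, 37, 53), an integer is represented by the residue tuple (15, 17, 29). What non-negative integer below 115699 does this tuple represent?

From x ≡ 15 (mod 59) write x = 15 + 59t. Substituting into x ≡ 17 (mod 37) gives 59t ≡ 2 (mod 37), and since 22⁻¹ ≡ 32 (mod 37), t ≡ 27. Hence x ≡ 15 + 59·27 = 1608 (mod 2183).
From x ≡ 1608 (mod 2183) write x = 1608 + 2183t. Substituting into x ≡ 29 (mod 53) gives 2183t ≡ 11 (mod 53), and since 10⁻¹ ≡ 16 (mod 53), t ≡ 17. Hence x ≡ 1608 + 2183·17 = 38719 (mod 115699).

38719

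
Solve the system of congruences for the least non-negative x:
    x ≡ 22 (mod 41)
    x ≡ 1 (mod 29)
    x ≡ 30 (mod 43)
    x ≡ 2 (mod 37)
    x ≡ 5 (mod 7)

The moduli are pairwise coprime; N = 41·29·43·37·7 = 13241893.
N/41 = 322973; 322973 ≡ 16 (mod 41); 16·18 ≡ 1, so inverse 18.
N/29 = 456617; 456617 ≡ 12 (mod 29); 12·17 ≡ 1, so inverse 17.
N/43 = 307951; 307951 ≡ 28 (mod 43); 28·20 ≡ 1, so inverse 20.
N/37 = 357889; 357889 ≡ 25 (mod 37); 25·3 ≡ 1, so inverse 3.
N/7 = 1891699; 1891699 ≡ 5 (mod 7); 5·3 ≡ 1, so inverse 3.
x ≡ 22·322973·18 + 1·456617·17 + 30·307951·20 + 2·357889·3 + 5·1891699·3 = 350953216.
350953216 mod 13241893 = 6663998.

6663998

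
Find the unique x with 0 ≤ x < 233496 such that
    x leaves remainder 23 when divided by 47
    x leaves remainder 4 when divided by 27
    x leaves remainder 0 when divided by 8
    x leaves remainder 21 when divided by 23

From x ≡ 23 (mod 47) write x = 23 + 47t. Substituting into x ≡ 4 (mod 27) gives 47t ≡ 8 (mod 27), and since 20⁻¹ ≡ 23 (mod 27), t ≡ 22. Hence x ≡ 23 + 47·22 = 1057 (mod 1269).
From x ≡ 1057 (mod 1269) write x = 1057 + 1269t. Substituting into x ≡ 0 (mod 8) gives 1269t ≡ 7 (mod 8), and since 5⁻¹ ≡ 5 (mod 8), t ≡ 3. Hence x ≡ 1057 + 1269·3 = 4864 (mod 10152).
From x ≡ 4864 (mod 10152) write x = 4864 + 10152t. Substituting into x ≡ 21 (mod 23) gives 10152t ≡ 10 (mod 23), and since 9⁻¹ ≡ 18 (mod 23), t ≡ 19. Hence x ≡ 4864 + 10152·19 = 197752 (mod 233496).

197752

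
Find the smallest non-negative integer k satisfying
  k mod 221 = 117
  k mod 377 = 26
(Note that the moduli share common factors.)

780

Combine the congruences pairwise.
gcd(221, 377) = 13 and 13 | (26 − 117), so the pair is consistent; merging gives k ≡ 780 (mod 6409), where 6409 = lcm(221, 377).
The solution is unique modulo lcm(221, 377) = 6409.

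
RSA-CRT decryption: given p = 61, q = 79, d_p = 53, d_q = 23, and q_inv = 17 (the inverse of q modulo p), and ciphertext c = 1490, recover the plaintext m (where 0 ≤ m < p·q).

2763

m₁ = c^(d_p) mod p: c ≡ 26 (mod 61), and 26^53 mod 61 = 18.
m₂ = c^(d_q) mod q: c ≡ 68 (mod 79), and 68^23 mod 79 = 77.
h = q_inv·(m₁ − m₂) mod p = 17·(18 − 77) mod 61 = 34.
m = m₂ + h·q = 77 + 34·79 = 2763.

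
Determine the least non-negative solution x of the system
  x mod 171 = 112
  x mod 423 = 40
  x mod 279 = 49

105790

Combine the congruences pairwise.
gcd(171, 423) = 9 and 9 | (40 − 112), so the pair is consistent; merging gives x ≡ 1309 (mod 8037), where 8037 = lcm(171, 423).
gcd(8037, 279) = 9 and 9 | (49 − 1309), so the pair is consistent; merging gives x ≡ 105790 (mod 249147), where 249147 = lcm(8037, 279).
The solution is unique modulo lcm(171, 423, 279) = 249147.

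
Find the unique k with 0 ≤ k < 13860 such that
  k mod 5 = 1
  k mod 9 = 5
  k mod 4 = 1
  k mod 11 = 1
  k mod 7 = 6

10121

The moduli are pairwise coprime; N = 5·9·4·11·7 = 13860.
N/5 = 2772; 2772 ≡ 2 (mod 5); 2·3 ≡ 1, so inverse 3.
N/9 = 1540; 1540 ≡ 1 (mod 9), inverse 1.
N/4 = 3465; 3465 ≡ 1 (mod 4), inverse 1.
N/11 = 1260; 1260 ≡ 6 (mod 11); 6·2 ≡ 1, so inverse 2.
N/7 = 1980; 1980 ≡ 6 (mod 7); 6·6 ≡ 1, so inverse 6.
k ≡ 1·2772·3 + 5·1540·1 + 1·3465·1 + 1·1260·2 + 6·1980·6 = 93281.
93281 mod 13860 = 10121.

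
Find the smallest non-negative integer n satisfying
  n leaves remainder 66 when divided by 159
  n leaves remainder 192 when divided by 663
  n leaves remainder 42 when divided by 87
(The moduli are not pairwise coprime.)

957564

gcd(159, 663) = 3 and 3 | (192 − 66), so the pair is consistent; merging gives n ≡ 8811 (mod 35139), where 35139 = lcm(159, 663).
gcd(35139, 87) = 3 and 3 | (42 − 8811), so the pair is consistent; merging gives n ≡ 957564 (mod 1019031), where 1019031 = lcm(35139, 87).
The solution is unique modulo lcm(159, 663, 87) = 1019031.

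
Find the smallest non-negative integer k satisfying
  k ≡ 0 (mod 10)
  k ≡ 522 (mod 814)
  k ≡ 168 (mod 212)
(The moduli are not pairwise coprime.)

gcd(10, 814) = 2 and 2 | (522 − 0), so the pair is consistent; merging gives k ≡ 2150 (mod 4070), where 4070 = lcm(10, 814).
gcd(4070, 212) = 2 and 2 | (168 − 2150), so the pair is consistent; merging gives k ≡ 323680 (mod 431420), where 431420 = lcm(4070, 212).
The solution is unique modulo lcm(10, 814, 212) = 431420.

323680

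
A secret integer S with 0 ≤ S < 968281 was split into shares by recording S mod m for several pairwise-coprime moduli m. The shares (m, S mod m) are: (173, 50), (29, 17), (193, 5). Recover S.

The moduli are pairwise coprime; N = 173·29·193 = 968281.
N/173 = 5597; 5597 ≡ 61 (mod 173); 61·156 ≡ 1, so inverse 156.
N/29 = 33389; 33389 ≡ 10 (mod 29); 10·3 ≡ 1, so inverse 3.
N/193 = 5017; 5017 ≡ 192 (mod 193); 192·192 ≡ 1, so inverse 192.
S ≡ 50·5597·156 + 17·33389·3 + 5·5017·192 = 50175759.
50175759 mod 968281 = 793428.

793428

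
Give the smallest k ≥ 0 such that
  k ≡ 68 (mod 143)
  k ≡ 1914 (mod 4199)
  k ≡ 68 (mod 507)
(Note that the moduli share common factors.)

gcd(143, 4199) = 13 and 13 | (1914 − 68), so the pair is consistent; merging gives k ≡ 14511 (mod 46189), where 46189 = lcm(143, 4199).
gcd(46189, 507) = 13 and 13 | (68 − 14511), so the pair is consistent; merging gives k ≡ 245456 (mod 1801371), where 1801371 = lcm(46189, 507).
The solution is unique modulo lcm(143, 4199, 507) = 1801371.

245456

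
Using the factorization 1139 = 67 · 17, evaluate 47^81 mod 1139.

81

Mod 67: 47 ≡ 47; by Fermat, exponent reduces to 81 mod 66 = 15; 47^15 ≡ 14 (mod 67).
Mod 17: 47 ≡ 13; by Fermat, exponent reduces to 81 mod 16 = 1; 13^1 ≡ 13 (mod 17).
Combine by CRT: x ≡ 14 (mod 67), x ≡ 13 (mod 17) ⇒ x ≡ 81 (mod 1139).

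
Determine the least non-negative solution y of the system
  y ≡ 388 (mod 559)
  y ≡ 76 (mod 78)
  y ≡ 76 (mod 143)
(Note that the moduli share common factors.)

gcd(559, 78) = 13 and 13 | (76 − 388), so the pair is consistent; merging gives y ≡ 388 (mod 3354), where 3354 = lcm(559, 78).
gcd(3354, 143) = 13 and 13 | (76 − 388), so the pair is consistent; merging gives y ≡ 13804 (mod 36894), where 36894 = lcm(3354, 143).
The solution is unique modulo lcm(559, 78, 143) = 36894.

13804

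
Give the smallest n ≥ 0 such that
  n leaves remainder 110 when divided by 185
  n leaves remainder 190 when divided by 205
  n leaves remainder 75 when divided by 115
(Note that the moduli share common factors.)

Combine the congruences pairwise.
gcd(185, 205) = 5 and 5 | (190 − 110), so the pair is consistent; merging gives n ≡ 6955 (mod 7585), where 7585 = lcm(185, 205).
gcd(7585, 115) = 5 and 5 | (75 − 6955), so the pair is consistent; merging gives n ≡ 151070 (mod 174455), where 174455 = lcm(7585, 115).
The solution is unique modulo lcm(185, 205, 115) = 174455.

151070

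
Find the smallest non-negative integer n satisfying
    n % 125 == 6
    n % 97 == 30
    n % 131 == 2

The moduli are pairwise coprime; M = 125·97·131 = 1588375.
M/125 = 12707; 12707 ≡ 82 (mod 125); 82·93 ≡ 1, so inverse 93.
M/97 = 16375; 16375 ≡ 79 (mod 97); 79·70 ≡ 1, so inverse 70.
M/131 = 12125; 12125 ≡ 73 (mod 131); 73·70 ≡ 1, so inverse 70.
n ≡ 6·12707·93 + 30·16375·70 + 2·12125·70 = 43175506.
43175506 mod 1588375 = 289381.

289381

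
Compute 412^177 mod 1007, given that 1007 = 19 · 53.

Mod 19: 412 ≡ 13; by Fermat, exponent reduces to 177 mod 18 = 15; 13^15 ≡ 8 (mod 19).
Mod 53: 412 ≡ 41; by Fermat, exponent reduces to 177 mod 52 = 21; 41^21 ≡ 35 (mod 53).
Combine by CRT: x ≡ 8 (mod 19), x ≡ 35 (mod 53) ⇒ x ≡ 141 (mod 1007).

141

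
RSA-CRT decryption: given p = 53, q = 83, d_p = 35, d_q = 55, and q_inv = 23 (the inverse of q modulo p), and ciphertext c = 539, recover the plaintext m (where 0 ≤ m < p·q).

3315

m₁ = c^(d_p) mod p: c ≡ 9 (mod 53), and 9^35 mod 53 = 29.
m₂ = c^(d_q) mod q: c ≡ 41 (mod 83), and 41^55 mod 83 = 78.
h = q_inv·(m₁ − m₂) mod p = 23·(29 − 78) mod 53 = 39.
m = m₂ + h·q = 78 + 39·83 = 3315.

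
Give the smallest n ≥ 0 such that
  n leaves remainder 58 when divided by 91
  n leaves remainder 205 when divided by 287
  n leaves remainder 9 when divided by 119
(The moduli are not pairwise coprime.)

gcd(91, 287) = 7 and 7 | (205 − 58), so the pair is consistent; merging gives n ≡ 2788 (mod 3731), where 3731 = lcm(91, 287).
gcd(3731, 119) = 7 and 7 | (9 − 2788), so the pair is consistent; merging gives n ≡ 62484 (mod 63427), where 63427 = lcm(3731, 119).
The solution is unique modulo lcm(91, 287, 119) = 63427.

62484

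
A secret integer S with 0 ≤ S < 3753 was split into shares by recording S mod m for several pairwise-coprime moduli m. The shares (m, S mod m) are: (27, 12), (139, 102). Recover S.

2604

From S ≡ 12 (mod 27) write S = 12 + 27t. Substituting into S ≡ 102 (mod 139) gives 27t ≡ 90 (mod 139), and since 27⁻¹ ≡ 103 (mod 139), t ≡ 96. Hence S ≡ 12 + 27·96 = 2604 (mod 3753).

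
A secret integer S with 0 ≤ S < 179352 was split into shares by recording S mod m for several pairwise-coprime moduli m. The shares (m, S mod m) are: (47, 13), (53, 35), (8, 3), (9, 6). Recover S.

From S ≡ 13 (mod 47) write S = 13 + 47t. Substituting into S ≡ 35 (mod 53) gives 47t ≡ 22 (mod 53), and since 47⁻¹ ≡ 44 (mod 53), t ≡ 14. Hence S ≡ 13 + 47·14 = 671 (mod 2491).
From S ≡ 671 (mod 2491) write S = 671 + 2491t. Substituting into S ≡ 3 (mod 8) gives 2491t ≡ 4 (mod 8), and since 3⁻¹ ≡ 3 (mod 8), t ≡ 4. Hence S ≡ 671 + 2491·4 = 10635 (mod 19928).
From S ≡ 10635 (mod 19928) write S = 10635 + 19928t. Substituting into S ≡ 6 (mod 9) gives 19928t ≡ 0 (mod 9), and since 2⁻¹ ≡ 5 (mod 9), t ≡ 0. Hence S ≡ 10635 + 19928·0 = 10635 (mod 179352).

10635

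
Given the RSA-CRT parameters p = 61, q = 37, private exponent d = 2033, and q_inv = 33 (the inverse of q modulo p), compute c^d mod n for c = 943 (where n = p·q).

d_p = d mod (p−1) = 2033 mod 60 = 53; d_q = d mod (q−1) = 17.
m₁ = c^(d_p) mod p: c ≡ 28 (mod 61), and 28^53 mod 61 = 8.
m₂ = c^(d_q) mod q: c ≡ 18 (mod 37), and 18^17 mod 37 = 2.
h = q_inv·(m₁ − m₂) mod p = 33·(8 − 2) mod 61 = 15.
m = m₂ + h·q = 2 + 15·37 = 557.

557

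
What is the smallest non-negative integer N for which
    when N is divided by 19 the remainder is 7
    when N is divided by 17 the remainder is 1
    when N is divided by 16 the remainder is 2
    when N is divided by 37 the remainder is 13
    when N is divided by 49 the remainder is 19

The moduli are pairwise coprime; M = 19·17·16·37·49 = 9369584.
M/19 = 493136; 493136 ≡ 10 (mod 19); 10·2 ≡ 1, so inverse 2.
M/17 = 551152; 551152 ≡ 12 (mod 17); 12·10 ≡ 1, so inverse 10.
M/16 = 585599; 585599 ≡ 15 (mod 16); 15·15 ≡ 1, so inverse 15.
M/37 = 253232; 253232 ≡ 4 (mod 37); 4·28 ≡ 1, so inverse 28.
M/49 = 191216; 191216 ≡ 18 (mod 49); 18·30 ≡ 1, so inverse 30.
N ≡ 7·493136·2 + 1·551152·10 + 2·585599·15 + 13·253232·28 + 19·191216·30 = 231152962.
231152962 mod 9369584 = 6282946.

6282946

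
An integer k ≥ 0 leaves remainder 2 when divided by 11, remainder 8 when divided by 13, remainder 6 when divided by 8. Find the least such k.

The moduli are pairwise coprime; N = 11·13·8 = 1144.
N/11 = 104; 104 ≡ 5 (mod 11); 5·9 ≡ 1, so inverse 9.
N/13 = 88; 88 ≡ 10 (mod 13); 10·4 ≡ 1, so inverse 4.
N/8 = 143; 143 ≡ 7 (mod 8); 7·7 ≡ 1, so inverse 7.
k ≡ 2·104·9 + 8·88·4 + 6·143·7 = 10694.
10694 mod 1144 = 398.

398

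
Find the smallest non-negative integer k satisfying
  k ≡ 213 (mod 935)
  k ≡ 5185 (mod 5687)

gcd(935, 5687) = 11 and 11 | (5185 − 213), so the pair is consistent; merging gives k ≡ 397588 (mod 483395), where 483395 = lcm(935, 5687).
The solution is unique modulo lcm(935, 5687) = 483395.

397588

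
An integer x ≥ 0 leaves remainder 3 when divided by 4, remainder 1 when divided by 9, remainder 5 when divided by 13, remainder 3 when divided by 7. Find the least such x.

Combine the congruences pairwise.
From x ≡ 3 (mod 4) write x = 3 + 4t. Substituting into x ≡ 1 (mod 9) gives 4t ≡ 7 (mod 9), and since 4⁻¹ ≡ 7 (mod 9), t ≡ 4. Hence x ≡ 3 + 4·4 = 19 (mod 36).
From x ≡ 19 (mod 36) write x = 19 + 36t. Substituting into x ≡ 5 (mod 13) gives 36t ≡ 12 (mod 13), and since 10⁻¹ ≡ 4 (mod 13), t ≡ 9. Hence x ≡ 19 + 36·9 = 343 (mod 468).
From x ≡ 343 (mod 468) write x = 343 + 468t. Substituting into x ≡ 3 (mod 7) gives 468t ≡ 3 (mod 7), and since 6⁻¹ ≡ 6 (mod 7), t ≡ 4. Hence x ≡ 343 + 468·4 = 2215 (mod 3276).

2215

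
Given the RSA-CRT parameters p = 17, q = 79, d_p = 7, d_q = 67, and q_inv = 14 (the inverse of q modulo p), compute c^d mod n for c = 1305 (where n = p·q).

m₁ = c^(d_p) mod p: c ≡ 13 (mod 17), and 13^7 mod 17 = 4.
m₂ = c^(d_q) mod q: c ≡ 41 (mod 79), and 41^67 mod 79 = 57.
h = q_inv·(m₁ − m₂) mod p = 14·(4 − 57) mod 17 = 6.
m = m₂ + h·q = 57 + 6·79 = 531.

531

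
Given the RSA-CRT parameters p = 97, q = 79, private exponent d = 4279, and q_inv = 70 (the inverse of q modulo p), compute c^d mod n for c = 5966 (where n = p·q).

d_p = d mod (p−1) = 4279 mod 96 = 55; d_q = d mod (q−1) = 67.
m₁ = c^(d_p) mod p: c ≡ 49 (mod 97), and 49^55 mod 97 = 72.
m₂ = c^(d_q) mod q: c ≡ 41 (mod 79), and 41^67 mod 79 = 57.
h = q_inv·(m₁ − m₂) mod p = 70·(72 − 57) mod 97 = 80.
m = m₂ + h·q = 57 + 80·79 = 6377.

6377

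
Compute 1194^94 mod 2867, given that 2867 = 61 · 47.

Mod 61: 1194 ≡ 35; by Fermat, exponent reduces to 94 mod 60 = 34; 35^34 ≡ 36 (mod 61).
Mod 47: 1194 ≡ 19; by Fermat, exponent reduces to 94 mod 46 = 2; 19^2 ≡ 32 (mod 47).
Combine by CRT: x ≡ 36 (mod 61), x ≡ 32 (mod 47) ⇒ x ≡ 2476 (mod 2867).

2476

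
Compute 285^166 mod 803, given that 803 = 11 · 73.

441

Mod 11: 285 ≡ 10; by Fermat, exponent reduces to 166 mod 10 = 6; 10^6 ≡ 1 (mod 11).
Mod 73: 285 ≡ 66; by Fermat, exponent reduces to 166 mod 72 = 22; 66^22 ≡ 3 (mod 73).
Combine by CRT: x ≡ 1 (mod 11), x ≡ 3 (mod 73) ⇒ x ≡ 441 (mod 803).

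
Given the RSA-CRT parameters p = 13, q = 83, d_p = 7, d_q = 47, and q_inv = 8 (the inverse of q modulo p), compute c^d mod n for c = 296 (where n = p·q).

647

m₁ = c^(d_p) mod p: c ≡ 10 (mod 13), and 10^7 mod 13 = 10.
m₂ = c^(d_q) mod q: c ≡ 47 (mod 83), and 47^47 mod 83 = 66.
h = q_inv·(m₁ − m₂) mod p = 8·(10 − 66) mod 13 = 7.
m = m₂ + h·q = 66 + 7·83 = 647.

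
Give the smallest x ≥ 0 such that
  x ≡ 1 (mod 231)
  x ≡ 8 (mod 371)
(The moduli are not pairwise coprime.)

10396

gcd(231, 371) = 7 and 7 | (8 − 1), so the pair is consistent; merging gives x ≡ 10396 (mod 12243), where 12243 = lcm(231, 371).
The solution is unique modulo lcm(231, 371) = 12243.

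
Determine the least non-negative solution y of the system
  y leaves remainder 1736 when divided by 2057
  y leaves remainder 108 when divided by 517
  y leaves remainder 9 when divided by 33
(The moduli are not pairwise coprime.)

gcd(2057, 517) = 11 and 11 | (108 − 1736), so the pair is consistent; merging gives y ≡ 16135 (mod 96679), where 96679 = lcm(2057, 517).
gcd(96679, 33) = 11 and 11 | (9 − 16135), so the pair is consistent; merging gives y ≡ 209493 (mod 290037), where 290037 = lcm(96679, 33).
The solution is unique modulo lcm(2057, 517, 33) = 290037.

209493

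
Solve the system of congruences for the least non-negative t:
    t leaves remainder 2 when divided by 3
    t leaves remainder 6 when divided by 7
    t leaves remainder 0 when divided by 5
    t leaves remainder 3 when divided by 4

335

Combine the congruences pairwise.
From t ≡ 2 (mod 3) write t = 2 + 3s. Substituting into t ≡ 6 (mod 7) gives 3s ≡ 4 (mod 7), and since 3⁻¹ ≡ 5 (mod 7), s ≡ 6. Hence t ≡ 2 + 3·6 = 20 (mod 21).
From t ≡ 20 (mod 21) write t = 20 + 21s. Substituting into t ≡ 0 (mod 5) gives 21s ≡ 0 (mod 5), and since 1⁻¹ ≡ 1 (mod 5), s ≡ 0. Hence t ≡ 20 + 21·0 = 20 (mod 105).
From t ≡ 20 (mod 105) write t = 20 + 105s. Substituting into t ≡ 3 (mod 4) gives 105s ≡ 3 (mod 4), and since 1⁻¹ ≡ 1 (mod 4), s ≡ 3. Hence t ≡ 20 + 105·3 = 335 (mod 420).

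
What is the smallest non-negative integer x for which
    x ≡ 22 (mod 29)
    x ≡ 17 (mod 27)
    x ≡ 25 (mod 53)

The moduli are pairwise coprime; N = 29·27·53 = 41499.
N/29 = 1431; 1431 ≡ 10 (mod 29); 10·3 ≡ 1, so inverse 3.
N/27 = 1537; 1537 ≡ 25 (mod 27); 25·13 ≡ 1, so inverse 13.
N/53 = 783; 783 ≡ 41 (mod 53); 41·22 ≡ 1, so inverse 22.
x ≡ 22·1431·3 + 17·1537·13 + 25·783·22 = 864773.
864773 mod 41499 = 34793.

34793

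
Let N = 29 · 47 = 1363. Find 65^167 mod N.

Mod 29: 65 ≡ 7; by Fermat, exponent reduces to 167 mod 28 = 27; 7^27 ≡ 25 (mod 29).
Mod 47: 65 ≡ 18; by Fermat, exponent reduces to 167 mod 46 = 29; 18^29 ≡ 16 (mod 47).
Combine by CRT: x ≡ 25 (mod 29), x ≡ 16 (mod 47) ⇒ x ≡ 721 (mod 1363).

721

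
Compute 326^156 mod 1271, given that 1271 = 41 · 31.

Mod 41: 326 ≡ 39; by Fermat, exponent reduces to 156 mod 40 = 36; 39^36 ≡ 18 (mod 41).
Mod 31: 326 ≡ 16; by Fermat, exponent reduces to 156 mod 30 = 6; 16^6 ≡ 16 (mod 31).
Combine by CRT: x ≡ 18 (mod 41), x ≡ 16 (mod 31) ⇒ x ≡ 264 (mod 1271).

264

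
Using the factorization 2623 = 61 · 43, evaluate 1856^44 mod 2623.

565

Mod 61: 1856 ≡ 26; 26^44 ≡ 16 (mod 61).
Mod 43: 1856 ≡ 7; by Fermat, exponent reduces to 44 mod 42 = 2; 7^2 ≡ 6 (mod 43).
Combine by CRT: x ≡ 16 (mod 61), x ≡ 6 (mod 43) ⇒ x ≡ 565 (mod 2623).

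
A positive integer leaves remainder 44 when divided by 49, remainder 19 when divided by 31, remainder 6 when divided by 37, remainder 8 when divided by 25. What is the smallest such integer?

61833

Combine the congruences pairwise.
From k ≡ 44 (mod 49) write k = 44 + 49t. Substituting into k ≡ 19 (mod 31) gives 49t ≡ 6 (mod 31), and since 18⁻¹ ≡ 19 (mod 31), t ≡ 21. Hence k ≡ 44 + 49·21 = 1073 (mod 1519).
From k ≡ 1073 (mod 1519) write k = 1073 + 1519t. Substituting into k ≡ 6 (mod 37) gives 1519t ≡ 6 (mod 37), and since 2⁻¹ ≡ 19 (mod 37), t ≡ 3. Hence k ≡ 1073 + 1519·3 = 5630 (mod 56203).
From k ≡ 5630 (mod 56203) write k = 5630 + 56203t. Substituting into k ≡ 8 (mod 25) gives 56203t ≡ 3 (mod 25), and since 3⁻¹ ≡ 17 (mod 25), t ≡ 1. Hence k ≡ 5630 + 56203·1 = 61833 (mod 1405075).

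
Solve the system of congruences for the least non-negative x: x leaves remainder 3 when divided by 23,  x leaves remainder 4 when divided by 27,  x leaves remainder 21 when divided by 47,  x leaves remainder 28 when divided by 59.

The moduli are pairwise coprime; N = 23·27·47·59 = 1722033.
N/23 = 74871; 74871 ≡ 6 (mod 23); 6·4 ≡ 1, so inverse 4.
N/27 = 63779; 63779 ≡ 5 (mod 27); 5·11 ≡ 1, so inverse 11.
N/47 = 36639; 36639 ≡ 26 (mod 47); 26·38 ≡ 1, so inverse 38.
N/59 = 29187; 29187 ≡ 41 (mod 59); 41·36 ≡ 1, so inverse 36.
x ≡ 3·74871·4 + 4·63779·11 + 21·36639·38 + 28·29187·36 = 62363146.
62363146 mod 1722033 = 369958.

369958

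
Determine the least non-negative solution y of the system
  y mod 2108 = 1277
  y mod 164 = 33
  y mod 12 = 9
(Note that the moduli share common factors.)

gcd(2108, 164) = 4 and 4 | (33 − 1277), so the pair is consistent; merging gives y ≡ 9709 (mod 86428), where 86428 = lcm(2108, 164).
gcd(86428, 12) = 4 and 4 | (9 − 9709), so the pair is consistent; merging gives y ≡ 182565 (mod 259284), where 259284 = lcm(86428, 12).
The solution is unique modulo lcm(2108, 164, 12) = 259284.

182565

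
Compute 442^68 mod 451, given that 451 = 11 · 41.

124

Mod 11: 442 ≡ 2; by Fermat, exponent reduces to 68 mod 10 = 8; 2^8 ≡ 3 (mod 11).
Mod 41: 442 ≡ 32; by Fermat, exponent reduces to 68 mod 40 = 28; 32^28 ≡ 1 (mod 41).
Combine by CRT: x ≡ 3 (mod 11), x ≡ 1 (mod 41) ⇒ x ≡ 124 (mod 451).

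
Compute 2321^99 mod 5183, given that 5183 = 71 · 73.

302

Mod 71: 2321 ≡ 49; by Fermat, exponent reduces to 99 mod 70 = 29; 49^29 ≡ 18 (mod 71).
Mod 73: 2321 ≡ 58; by Fermat, exponent reduces to 99 mod 72 = 27; 58^27 ≡ 10 (mod 73).
Combine by CRT: x ≡ 18 (mod 71), x ≡ 10 (mod 73) ⇒ x ≡ 302 (mod 5183).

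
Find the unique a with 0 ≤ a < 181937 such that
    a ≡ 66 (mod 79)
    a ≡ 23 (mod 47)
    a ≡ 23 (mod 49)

From a ≡ 66 (mod 79) write a = 66 + 79t. Substituting into a ≡ 23 (mod 47) gives 79t ≡ 4 (mod 47), and since 32⁻¹ ≡ 25 (mod 47), t ≡ 6. Hence a ≡ 66 + 79·6 = 540 (mod 3713).
From a ≡ 540 (mod 3713) write a = 540 + 3713t. Substituting into a ≡ 23 (mod 49) gives 3713t ≡ 22 (mod 49), and since 38⁻¹ ≡ 40 (mod 49), t ≡ 47. Hence a ≡ 540 + 3713·47 = 175051 (mod 181937).

175051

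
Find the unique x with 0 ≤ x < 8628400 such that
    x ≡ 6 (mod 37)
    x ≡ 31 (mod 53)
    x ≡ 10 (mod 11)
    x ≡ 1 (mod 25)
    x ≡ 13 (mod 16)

6550301

Combine the congruences pairwise.
From x ≡ 6 (mod 37) write x = 6 + 37t. Substituting into x ≡ 31 (mod 53) gives 37t ≡ 25 (mod 53), and since 37⁻¹ ≡ 43 (mod 53), t ≡ 15. Hence x ≡ 6 + 37·15 = 561 (mod 1961).
From x ≡ 561 (mod 1961) write x = 561 + 1961t. Substituting into x ≡ 10 (mod 11) gives 1961t ≡ 10 (mod 11), and since 3⁻¹ ≡ 4 (mod 11), t ≡ 7. Hence x ≡ 561 + 1961·7 = 14288 (mod 21571).
From x ≡ 14288 (mod 21571) write x = 14288 + 21571t. Substituting into x ≡ 1 (mod 25) gives 21571t ≡ 13 (mod 25), and since 21⁻¹ ≡ 6 (mod 25), t ≡ 3. Hence x ≡ 14288 + 21571·3 = 79001 (mod 539275).
From x ≡ 79001 (mod 539275) write x = 79001 + 539275t. Substituting into x ≡ 13 (mod 16) gives 539275t ≡ 4 (mod 16), and since 11⁻¹ ≡ 3 (mod 16), t ≡ 12. Hence x ≡ 79001 + 539275·12 = 6550301 (mod 8628400).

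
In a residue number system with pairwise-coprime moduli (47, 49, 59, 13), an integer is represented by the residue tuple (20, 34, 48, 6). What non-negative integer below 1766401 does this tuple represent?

886346

The moduli are pairwise coprime; N = 47·49·59·13 = 1766401.
N/47 = 37583; 37583 ≡ 30 (mod 47); 30·11 ≡ 1, so inverse 11.
N/49 = 36049; 36049 ≡ 34 (mod 49); 34·13 ≡ 1, so inverse 13.
N/59 = 29939; 29939 ≡ 26 (mod 59); 26·25 ≡ 1, so inverse 25.
N/13 = 135877; 135877 ≡ 1 (mod 13), inverse 1.
x ≡ 20·37583·11 + 34·36049·13 + 48·29939·25 + 6·135877·1 = 60943980.
60943980 mod 1766401 = 886346.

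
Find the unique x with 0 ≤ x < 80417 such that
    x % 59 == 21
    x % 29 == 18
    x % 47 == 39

59729

Combine the congruences pairwise.
From x ≡ 21 (mod 59) write x = 21 + 59t. Substituting into x ≡ 18 (mod 29) gives 59t ≡ 26 (mod 29), and since 1⁻¹ ≡ 1 (mod 29), t ≡ 26. Hence x ≡ 21 + 59·26 = 1555 (mod 1711).
From x ≡ 1555 (mod 1711) write x = 1555 + 1711t. Substituting into x ≡ 39 (mod 47) gives 1711t ≡ 35 (mod 47), and since 19⁻¹ ≡ 5 (mod 47), t ≡ 34. Hence x ≡ 1555 + 1711·34 = 59729 (mod 80417).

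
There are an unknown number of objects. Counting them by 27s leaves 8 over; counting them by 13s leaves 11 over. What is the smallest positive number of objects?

From N ≡ 8 (mod 27) write N = 8 + 27t. Substituting into N ≡ 11 (mod 13) gives 27t ≡ 3 (mod 13), and since 1⁻¹ ≡ 1 (mod 13), t ≡ 3. Hence N ≡ 8 + 27·3 = 89 (mod 351).

89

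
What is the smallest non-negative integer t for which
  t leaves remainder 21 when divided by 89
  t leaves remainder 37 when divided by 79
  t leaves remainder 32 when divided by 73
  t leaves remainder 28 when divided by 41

The moduli are pairwise coprime; N = 89·79·73·41 = 21043783.
N/89 = 236447; 236447 ≡ 63 (mod 89); 63·65 ≡ 1, so inverse 65.
N/79 = 266377; 266377 ≡ 68 (mod 79); 68·43 ≡ 1, so inverse 43.
N/73 = 288271; 288271 ≡ 67 (mod 73); 67·12 ≡ 1, so inverse 12.
N/41 = 513263; 513263 ≡ 25 (mod 41); 25·23 ≡ 1, so inverse 23.
t ≡ 21·236447·65 + 37·266377·43 + 32·288271·12 + 28·513263·23 = 1187793398.
1187793398 mod 21043783 = 9341550.

9341550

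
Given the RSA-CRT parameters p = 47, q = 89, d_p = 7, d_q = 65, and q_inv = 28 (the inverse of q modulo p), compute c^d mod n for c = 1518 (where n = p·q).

m₁ = c^(d_p) mod p: c ≡ 14 (mod 47), and 14^7 mod 47 = 24.
m₂ = c^(d_q) mod q: c ≡ 5 (mod 89), and 5^65 mod 89 = 71.
h = q_inv·(m₁ − m₂) mod p = 28·(24 − 71) mod 47 = 0.
m = m₂ + h·q = 71 + 0·89 = 71.

71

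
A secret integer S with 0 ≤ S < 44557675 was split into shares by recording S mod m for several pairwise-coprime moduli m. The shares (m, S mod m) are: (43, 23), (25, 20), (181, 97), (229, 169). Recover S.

40640570

The moduli are pairwise coprime; N = 43·25·181·229 = 44557675.
N/43 = 1036225; 1036225 ≡ 11 (mod 43); 11·4 ≡ 1, so inverse 4.
N/25 = 1782307; 1782307 ≡ 7 (mod 25); 7·18 ≡ 1, so inverse 18.
N/181 = 246175; 246175 ≡ 15 (mod 181); 15·169 ≡ 1, so inverse 169.
N/229 = 194575; 194575 ≡ 154 (mod 229); 154·58 ≡ 1, so inverse 58.
S ≡ 23·1036225·4 + 20·1782307·18 + 97·246175·169 + 169·194575·58 = 6679734145.
6679734145 mod 44557675 = 40640570.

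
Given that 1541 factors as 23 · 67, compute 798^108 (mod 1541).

1365

Mod 23: 798 ≡ 16; by Fermat, exponent reduces to 108 mod 22 = 20; 16^20 ≡ 8 (mod 23).
Mod 67: 798 ≡ 61; by Fermat, exponent reduces to 108 mod 66 = 42; 61^42 ≡ 25 (mod 67).
Combine by CRT: x ≡ 8 (mod 23), x ≡ 25 (mod 67) ⇒ x ≡ 1365 (mod 1541).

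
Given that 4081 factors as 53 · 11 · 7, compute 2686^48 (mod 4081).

Mod 53: 2686 ≡ 36; 36^48 ≡ 15 (mod 53).
Mod 11: 2686 ≡ 2; by Fermat, exponent reduces to 48 mod 10 = 8; 2^8 ≡ 3 (mod 11).
Mod 7: 2686 ≡ 5; since 6 | 48, by Fermat 5^48 ≡ 1 (mod 7).
Combine by CRT: x ≡ 15 (mod 53), x ≡ 3 (mod 11), x ≡ 1 (mod 7) ⇒ x ≡ 1499 (mod 4081).

1499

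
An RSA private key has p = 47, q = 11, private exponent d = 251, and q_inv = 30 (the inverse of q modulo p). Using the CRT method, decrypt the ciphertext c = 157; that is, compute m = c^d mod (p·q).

432

d_p = d mod (p−1) = 251 mod 46 = 21; d_q = d mod (q−1) = 1.
m₁ = c^(d_p) mod p: c ≡ 16 (mod 47), and 16^21 mod 47 = 9.
m₂ = c^(d_q) mod q: c ≡ 3 (mod 11), and 3^1 mod 11 = 3.
h = q_inv·(m₁ − m₂) mod p = 30·(9 − 3) mod 47 = 39.
m = m₂ + h·q = 3 + 39·11 = 432.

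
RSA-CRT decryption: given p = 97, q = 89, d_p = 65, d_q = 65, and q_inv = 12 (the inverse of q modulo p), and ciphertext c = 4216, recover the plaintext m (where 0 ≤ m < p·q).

m₁ = c^(d_p) mod p: c ≡ 45 (mod 97), and 45^65 mod 97 = 45.
m₂ = c^(d_q) mod q: c ≡ 33 (mod 89), and 33^65 mod 89 = 61.
h = q_inv·(m₁ − m₂) mod p = 12·(45 − 61) mod 97 = 2.
m = m₂ + h·q = 61 + 2·89 = 239.

239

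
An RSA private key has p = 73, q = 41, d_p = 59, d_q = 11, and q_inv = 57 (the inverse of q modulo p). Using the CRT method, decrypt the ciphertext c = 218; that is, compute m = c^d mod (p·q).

m₁ = c^(d_p) mod p: c ≡ 72 (mod 73), and 72^59 mod 73 = 72.
m₂ = c^(d_q) mod q: c ≡ 13 (mod 41), and 13^11 mod 41 = 35.
h = q_inv·(m₁ − m₂) mod p = 57·(72 − 35) mod 73 = 65.
m = m₂ + h·q = 35 + 65·41 = 2700.

2700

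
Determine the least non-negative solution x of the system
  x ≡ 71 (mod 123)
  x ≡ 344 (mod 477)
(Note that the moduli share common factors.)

gcd(123, 477) = 3 and 3 | (344 − 71), so the pair is consistent; merging gives x ≡ 5114 (mod 19557), where 19557 = lcm(123, 477).
The solution is unique modulo lcm(123, 477) = 19557.

5114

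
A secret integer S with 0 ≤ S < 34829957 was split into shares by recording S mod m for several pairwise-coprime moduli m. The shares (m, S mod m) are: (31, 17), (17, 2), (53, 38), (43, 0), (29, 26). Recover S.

29844709

Combine the congruences pairwise.
From S ≡ 17 (mod 31) write S = 17 + 31t. Substituting into S ≡ 2 (mod 17) gives 31t ≡ 2 (mod 17), and since 14⁻¹ ≡ 11 (mod 17), t ≡ 5. Hence S ≡ 17 + 31·5 = 172 (mod 527).
From S ≡ 172 (mod 527) write S = 172 + 527t. Substituting into S ≡ 38 (mod 53) gives 527t ≡ 25 (mod 53), and since 50⁻¹ ≡ 35 (mod 53), t ≡ 27. Hence S ≡ 172 + 527·27 = 14401 (mod 27931).
From S ≡ 14401 (mod 27931) write S = 14401 + 27931t. Substituting into S ≡ 0 (mod 43) gives 27931t ≡ 4 (mod 43), and since 24⁻¹ ≡ 9 (mod 43), t ≡ 36. Hence S ≡ 14401 + 27931·36 = 1019917 (mod 1201033).
From S ≡ 1019917 (mod 1201033) write S = 1019917 + 1201033t. Substituting into S ≡ 26 (mod 29) gives 1201033t ≡ 10 (mod 29), and since 27⁻¹ ≡ 14 (mod 29), t ≡ 24. Hence S ≡ 1019917 + 1201033·24 = 29844709 (mod 34829957).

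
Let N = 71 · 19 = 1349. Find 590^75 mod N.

381

Mod 71: 590 ≡ 22; by Fermat, exponent reduces to 75 mod 70 = 5; 22^5 ≡ 26 (mod 71).
Mod 19: 590 ≡ 1; by Fermat, exponent reduces to 75 mod 18 = 3; 1^3 ≡ 1 (mod 19).
Combine by CRT: x ≡ 26 (mod 71), x ≡ 1 (mod 19) ⇒ x ≡ 381 (mod 1349).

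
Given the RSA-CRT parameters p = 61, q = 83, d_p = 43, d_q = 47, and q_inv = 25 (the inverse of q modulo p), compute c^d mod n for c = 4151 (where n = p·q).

m₁ = c^(d_p) mod p: c ≡ 3 (mod 61), and 3^43 mod 61 = 27.
m₂ = c^(d_q) mod q: c ≡ 1 (mod 83), and 1^47 mod 83 = 1.
h = q_inv·(m₁ − m₂) mod p = 25·(27 − 1) mod 61 = 40.
m = m₂ + h·q = 1 + 40·83 = 3321.

3321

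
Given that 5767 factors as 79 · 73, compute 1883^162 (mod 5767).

Mod 79: 1883 ≡ 66; by Fermat, exponent reduces to 162 mod 78 = 6; 66^6 ≡ 67 (mod 79).
Mod 73: 1883 ≡ 58; by Fermat, exponent reduces to 162 mod 72 = 18; 58^18 ≡ 46 (mod 73).
Combine by CRT: x ≡ 67 (mod 79), x ≡ 46 (mod 73) ⇒ x ≡ 2674 (mod 5767).

2674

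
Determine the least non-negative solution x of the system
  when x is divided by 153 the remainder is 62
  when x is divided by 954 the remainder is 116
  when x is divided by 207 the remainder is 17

298718

Combine the congruences pairwise.
gcd(153, 954) = 9 and 9 | (116 − 62), so the pair is consistent; merging gives x ≡ 6794 (mod 16218), where 16218 = lcm(153, 954).
gcd(16218, 207) = 9 and 9 | (17 − 6794), so the pair is consistent; merging gives x ≡ 298718 (mod 373014), where 373014 = lcm(16218, 207).
The solution is unique modulo lcm(153, 954, 207) = 373014.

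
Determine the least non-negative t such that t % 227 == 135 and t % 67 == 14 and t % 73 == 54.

281615

From t ≡ 135 (mod 227) write t = 135 + 227s. Substituting into t ≡ 14 (mod 67) gives 227s ≡ 13 (mod 67), and since 26⁻¹ ≡ 49 (mod 67), s ≡ 34. Hence t ≡ 135 + 227·34 = 7853 (mod 15209).
From t ≡ 7853 (mod 15209) write t = 7853 + 15209s. Substituting into t ≡ 54 (mod 73) gives 15209s ≡ 12 (mod 73), and since 25⁻¹ ≡ 38 (mod 73), s ≡ 18. Hence t ≡ 7853 + 15209·18 = 281615 (mod 1110257).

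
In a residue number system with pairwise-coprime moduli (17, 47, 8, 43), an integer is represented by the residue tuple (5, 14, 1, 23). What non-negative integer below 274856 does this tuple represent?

146137

The moduli are pairwise coprime; N = 17·47·8·43 = 274856.
N/17 = 16168; 16168 ≡ 1 (mod 17), inverse 1.
N/47 = 5848; 5848 ≡ 20 (mod 47); 20·40 ≡ 1, so inverse 40.
N/8 = 34357; 34357 ≡ 5 (mod 8); 5·5 ≡ 1, so inverse 5.
N/43 = 6392; 6392 ≡ 28 (mod 43); 28·20 ≡ 1, so inverse 20.
x ≡ 5·16168·1 + 14·5848·40 + 1·34357·5 + 23·6392·20 = 6467825.
6467825 mod 274856 = 146137.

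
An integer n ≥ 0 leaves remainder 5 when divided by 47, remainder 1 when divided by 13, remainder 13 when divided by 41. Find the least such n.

From n ≡ 5 (mod 47) write n = 5 + 47t. Substituting into n ≡ 1 (mod 13) gives 47t ≡ 9 (mod 13), and since 8⁻¹ ≡ 5 (mod 13), t ≡ 6. Hence n ≡ 5 + 47·6 = 287 (mod 611).
From n ≡ 287 (mod 611) write n = 287 + 611t. Substituting into n ≡ 13 (mod 41) gives 611t ≡ 13 (mod 41), and since 37⁻¹ ≡ 10 (mod 41), t ≡ 7. Hence n ≡ 287 + 611·7 = 4564 (mod 25051).

4564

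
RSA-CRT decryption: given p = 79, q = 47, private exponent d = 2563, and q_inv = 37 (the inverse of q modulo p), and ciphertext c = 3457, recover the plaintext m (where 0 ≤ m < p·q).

d_p = d mod (p−1) = 2563 mod 78 = 67; d_q = d mod (q−1) = 33.
m₁ = c^(d_p) mod p: c ≡ 60 (mod 79), and 60^67 mod 79 = 53.
m₂ = c^(d_q) mod q: c ≡ 26 (mod 47), and 26^33 mod 47 = 20.
h = q_inv·(m₁ − m₂) mod p = 37·(53 − 20) mod 79 = 36.
m = m₂ + h·q = 20 + 36·47 = 1712.

1712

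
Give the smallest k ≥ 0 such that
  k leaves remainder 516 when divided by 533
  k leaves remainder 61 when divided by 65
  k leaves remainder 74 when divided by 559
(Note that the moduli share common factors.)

32496

gcd(533, 65) = 13 and 13 | (61 − 516), so the pair is consistent; merging gives k ≡ 516 (mod 2665), where 2665 = lcm(533, 65).
gcd(2665, 559) = 13 and 13 | (74 − 516), so the pair is consistent; merging gives k ≡ 32496 (mod 114595), where 114595 = lcm(2665, 559).
The solution is unique modulo lcm(533, 65, 559) = 114595.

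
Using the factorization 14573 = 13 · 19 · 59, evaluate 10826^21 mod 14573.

12115

Mod 13: 10826 ≡ 10; by Fermat, exponent reduces to 21 mod 12 = 9; 10^9 ≡ 12 (mod 13).
Mod 19: 10826 ≡ 15; by Fermat, exponent reduces to 21 mod 18 = 3; 15^3 ≡ 12 (mod 19).
Mod 59: 10826 ≡ 29; 29^21 ≡ 20 (mod 59).
Combine by CRT: x ≡ 12 (mod 13), x ≡ 12 (mod 19), x ≡ 20 (mod 59) ⇒ x ≡ 12115 (mod 14573).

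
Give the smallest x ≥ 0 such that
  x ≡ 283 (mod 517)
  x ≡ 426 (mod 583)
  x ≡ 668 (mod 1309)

1364646

gcd(517, 583) = 11 and 11 | (426 − 283), so the pair is consistent; merging gives x ≡ 21997 (mod 27401), where 27401 = lcm(517, 583).
gcd(27401, 1309) = 11 and 11 | (668 − 21997), so the pair is consistent; merging gives x ≡ 1364646 (mod 3260719), where 3260719 = lcm(27401, 1309).
The solution is unique modulo lcm(517, 583, 1309) = 3260719.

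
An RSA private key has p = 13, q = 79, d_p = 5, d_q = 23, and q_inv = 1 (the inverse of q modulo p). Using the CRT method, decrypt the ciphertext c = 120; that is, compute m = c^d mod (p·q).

m₁ = c^(d_p) mod p: c ≡ 3 (mod 13), and 3^5 mod 13 = 9.
m₂ = c^(d_q) mod q: c ≡ 41 (mod 79), and 41^23 mod 79 = 12.
h = q_inv·(m₁ − m₂) mod p = 1·(9 − 12) mod 13 = 10.
m = m₂ + h·q = 12 + 10·79 = 802.

802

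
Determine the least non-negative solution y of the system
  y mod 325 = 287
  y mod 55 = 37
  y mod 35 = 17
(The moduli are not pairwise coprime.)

Combine the congruences pairwise.
gcd(325, 55) = 5 and 5 | (37 − 287), so the pair is consistent; merging gives y ≡ 2237 (mod 3575), where 3575 = lcm(325, 55).
gcd(3575, 35) = 5 and 5 | (17 − 2237), so the pair is consistent; merging gives y ≡ 16537 (mod 25025), where 25025 = lcm(3575, 35).
The solution is unique modulo lcm(325, 55, 35) = 25025.

16537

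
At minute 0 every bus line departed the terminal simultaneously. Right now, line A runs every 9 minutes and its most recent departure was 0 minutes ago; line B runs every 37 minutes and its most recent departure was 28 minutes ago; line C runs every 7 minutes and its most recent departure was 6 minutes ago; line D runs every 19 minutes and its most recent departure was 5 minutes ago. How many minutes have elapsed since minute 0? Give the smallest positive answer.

From t ≡ 0 (mod 9) write t = 0 + 9s. Substituting into t ≡ 28 (mod 37) gives 9s ≡ 28 (mod 37), and since 9⁻¹ ≡ 33 (mod 37), s ≡ 36. Hence t ≡ 0 + 9·36 = 324 (mod 333).
From t ≡ 324 (mod 333) write t = 324 + 333s. Substituting into t ≡ 6 (mod 7) gives 333s ≡ 4 (mod 7), and since 4⁻¹ ≡ 2 (mod 7), s ≡ 1. Hence t ≡ 324 + 333·1 = 657 (mod 2331).
From t ≡ 657 (mod 2331) write t = 657 + 2331s. Substituting into t ≡ 5 (mod 19) gives 2331s ≡ 13 (mod 19), and since 13⁻¹ ≡ 3 (mod 19), s ≡ 1. Hence t ≡ 657 + 2331·1 = 2988 (mod 44289).

2988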